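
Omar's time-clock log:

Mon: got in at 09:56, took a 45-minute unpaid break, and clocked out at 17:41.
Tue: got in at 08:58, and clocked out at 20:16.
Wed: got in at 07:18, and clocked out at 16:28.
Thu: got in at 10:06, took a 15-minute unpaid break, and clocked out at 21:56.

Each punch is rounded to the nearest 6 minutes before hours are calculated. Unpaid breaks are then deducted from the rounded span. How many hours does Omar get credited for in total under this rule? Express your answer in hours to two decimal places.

Mon: in 09:56→09:54, out 17:41→17:42; 7 h 48 min − 45 min = 7 h 3 min
Tue: in 08:58→09:00, out 20:16→20:18; 11 h 18 min
Wed: in 07:18→07:18, out 16:28→16:30; 9 h 12 min
Thu: in 10:06→10:06, out 21:56→21:54; 11 h 48 min − 15 min = 11 h 33 min
Total credited: 39 h 6 min.

39.10 hours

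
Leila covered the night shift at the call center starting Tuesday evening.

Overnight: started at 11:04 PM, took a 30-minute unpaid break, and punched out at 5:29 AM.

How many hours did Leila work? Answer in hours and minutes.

Overnight: 11:04 PM → midnight = 0 h 56 min; midnight → 5:29 AM = 5 h 29 min; span 6 h 25 min; less 30 min break → 5 h 55 min

5 h 55 min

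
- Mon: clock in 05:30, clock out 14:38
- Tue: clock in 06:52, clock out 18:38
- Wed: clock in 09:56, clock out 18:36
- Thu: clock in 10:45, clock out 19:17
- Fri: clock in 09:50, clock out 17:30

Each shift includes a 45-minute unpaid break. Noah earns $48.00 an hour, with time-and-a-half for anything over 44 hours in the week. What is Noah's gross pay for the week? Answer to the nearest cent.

$2016.80

Mon: 05:30–14:38 = 9 h 8 min; less 45 min break → 8 h 23 min
Tue: 06:52–18:38 = 11 h 46 min; less 45 min break → 11 h 1 min
Wed: 09:56–18:36 = 8 h 40 min; less 45 min break → 7 h 55 min
Thu: 10:45–19:17 = 8 h 32 min; less 45 min break → 7 h 47 min
Fri: 09:50–17:30 = 7 h 40 min; less 45 min break → 6 h 55 min
Total worked: 42 h 1 min = 2521 min.
Regular 42 h 1 min = 2521 min at $48.00/h; overtime 0 h 0 min = 0 min at $72.00/h.
Pay = (2521 × $48.00 + 0 × $72.00) ÷ 60 = $2016.80.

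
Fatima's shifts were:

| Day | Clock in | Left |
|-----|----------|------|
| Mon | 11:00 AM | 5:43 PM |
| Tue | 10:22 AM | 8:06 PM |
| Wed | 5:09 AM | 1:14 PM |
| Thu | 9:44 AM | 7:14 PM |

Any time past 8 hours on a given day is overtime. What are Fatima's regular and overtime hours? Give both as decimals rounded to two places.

Regular 30.72 hours, overtime 3.32 hours

Mon: 11:00 AM–5:43 PM = 6 h 43 min
Tue: 10:22 AM–8:06 PM = 9 h 44 min
Wed: 5:09 AM–1:14 PM = 8 h 5 min
Thu: 9:44 AM–7:14 PM = 9 h 30 min
Mon reg 6 h 43 min / OT 0 h 0 min; Tue reg 8 h 0 min / OT 1 h 44 min; Wed reg 8 h 0 min / OT 0 h 5 min; Thu reg 8 h 0 min / OT 1 h 30 min.
Totals: regular 30 h 43 min, overtime 3 h 19 min.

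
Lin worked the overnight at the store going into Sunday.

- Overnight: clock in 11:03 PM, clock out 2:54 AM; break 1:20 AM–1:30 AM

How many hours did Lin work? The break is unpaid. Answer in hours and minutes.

Overnight: 11:03 PM → midnight = 0 h 57 min; midnight → 2:54 AM = 2 h 54 min; span 3 h 51 min; less 10 min break → 3 h 41 min

3 h 41 min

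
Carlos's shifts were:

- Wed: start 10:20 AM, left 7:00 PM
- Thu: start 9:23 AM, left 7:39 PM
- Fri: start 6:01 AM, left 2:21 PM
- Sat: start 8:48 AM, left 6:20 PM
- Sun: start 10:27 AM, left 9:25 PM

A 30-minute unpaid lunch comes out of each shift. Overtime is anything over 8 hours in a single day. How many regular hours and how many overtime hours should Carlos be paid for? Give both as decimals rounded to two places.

Wed: 10:20 AM–7:00 PM = 8 h 40 min; less 30 min break → 8 h 10 min
Thu: 9:23 AM–7:39 PM = 10 h 16 min; less 30 min break → 9 h 46 min
Fri: 6:01 AM–2:21 PM = 8 h 20 min; less 30 min break → 7 h 50 min
Sat: 8:48 AM–6:20 PM = 9 h 32 min; less 30 min break → 9 h 2 min
Sun: 10:27 AM–9:25 PM = 10 h 58 min; less 30 min break → 10 h 28 min
Wed reg 8 h 0 min / OT 0 h 10 min; Thu reg 8 h 0 min / OT 1 h 46 min; Fri reg 7 h 50 min / OT 0 h 0 min; Sat reg 8 h 0 min / OT 1 h 2 min; Sun reg 8 h 0 min / OT 2 h 28 min.
Totals: regular 39 h 50 min, overtime 5 h 26 min.

Regular 39.83 hours, overtime 5.43 hours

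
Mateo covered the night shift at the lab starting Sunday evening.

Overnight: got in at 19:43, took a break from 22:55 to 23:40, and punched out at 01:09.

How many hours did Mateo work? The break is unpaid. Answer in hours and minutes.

Overnight: 19:43 → midnight = 4 h 17 min; midnight → 01:09 = 1 h 9 min; span 5 h 26 min; less 45 min break → 4 h 41 min

4 h 41 min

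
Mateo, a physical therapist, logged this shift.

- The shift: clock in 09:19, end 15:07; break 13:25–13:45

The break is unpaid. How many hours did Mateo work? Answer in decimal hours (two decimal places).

The shift: 09:19–15:07 = 5 h 48 min; less 20 min break → 5 h 28 min

5.47 hours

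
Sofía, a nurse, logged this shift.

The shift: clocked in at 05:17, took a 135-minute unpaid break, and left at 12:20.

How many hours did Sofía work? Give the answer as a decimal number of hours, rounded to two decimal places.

4.80 hours

The shift: 05:17–12:20 = 7 h 3 min; less 135 min break → 4 h 48 min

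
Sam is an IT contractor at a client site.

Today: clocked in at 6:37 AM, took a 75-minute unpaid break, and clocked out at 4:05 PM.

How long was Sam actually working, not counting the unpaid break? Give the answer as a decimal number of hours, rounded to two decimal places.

8.22 hours

Today: 6:37 AM–4:05 PM = 9 h 28 min; less 75 min break → 8 h 13 min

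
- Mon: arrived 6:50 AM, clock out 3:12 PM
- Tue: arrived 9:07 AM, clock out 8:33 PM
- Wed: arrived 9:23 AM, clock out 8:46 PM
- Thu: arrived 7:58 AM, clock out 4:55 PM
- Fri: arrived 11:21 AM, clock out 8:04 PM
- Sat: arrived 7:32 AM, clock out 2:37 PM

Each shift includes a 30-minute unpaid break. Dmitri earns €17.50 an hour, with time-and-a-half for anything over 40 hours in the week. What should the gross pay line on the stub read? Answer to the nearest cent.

€1039.50

Mon: 6:50 AM–3:12 PM = 8 h 22 min; less 30 min break → 7 h 52 min
Tue: 9:07 AM–8:33 PM = 11 h 26 min; less 30 min break → 10 h 56 min
Wed: 9:23 AM–8:46 PM = 11 h 23 min; less 30 min break → 10 h 53 min
Thu: 7:58 AM–4:55 PM = 8 h 57 min; less 30 min break → 8 h 27 min
Fri: 11:21 AM–8:04 PM = 8 h 43 min; less 30 min break → 8 h 13 min
Sat: 7:32 AM–2:37 PM = 7 h 5 min; less 30 min break → 6 h 35 min
Total worked: 52 h 56 min = 3176 min.
Regular 40 h 0 min = 2400 min at €17.50/h; overtime 12 h 56 min = 776 min at €26.25/h.
Pay = (2400 × €17.50 + 776 × €26.25) ÷ 60 = €1039.50.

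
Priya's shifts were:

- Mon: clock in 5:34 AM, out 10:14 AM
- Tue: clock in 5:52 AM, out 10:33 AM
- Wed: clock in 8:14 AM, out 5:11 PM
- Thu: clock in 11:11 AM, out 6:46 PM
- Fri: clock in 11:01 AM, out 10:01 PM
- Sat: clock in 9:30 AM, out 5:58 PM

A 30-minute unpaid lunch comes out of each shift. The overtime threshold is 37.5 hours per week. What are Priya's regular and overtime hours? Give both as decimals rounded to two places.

Regular 37.50 hours, overtime 4.85 hours

Mon: 5:34 AM–10:14 AM = 4 h 40 min; less 30 min break → 4 h 10 min
Tue: 5:52 AM–10:33 AM = 4 h 41 min; less 30 min break → 4 h 11 min
Wed: 8:14 AM–5:11 PM = 8 h 57 min; less 30 min break → 8 h 27 min
Thu: 11:11 AM–6:46 PM = 7 h 35 min; less 30 min break → 7 h 5 min
Fri: 11:01 AM–10:01 PM = 11 h 0 min; less 30 min break → 10 h 30 min
Sat: 9:30 AM–5:58 PM = 8 h 28 min; less 30 min break → 7 h 58 min
Total worked: 42 h 21 min = 42.35 h.
Threshold 37.5 h → overtime 4 h 51 min, regular 37 h 30 min.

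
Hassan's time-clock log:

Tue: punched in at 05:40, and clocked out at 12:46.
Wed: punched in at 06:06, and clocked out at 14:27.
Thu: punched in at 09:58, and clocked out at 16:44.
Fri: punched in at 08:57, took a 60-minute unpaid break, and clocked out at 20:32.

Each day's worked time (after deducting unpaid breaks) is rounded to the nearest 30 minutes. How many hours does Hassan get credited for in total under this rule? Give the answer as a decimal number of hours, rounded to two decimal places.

33.00 hours

Tue: 05:40–12:46 = 7 h 6 min → rounds to 7 h 0 min
Wed: 06:06–14:27 = 8 h 21 min → rounds to 8 h 30 min
Thu: 09:58–16:44 = 6 h 46 min → rounds to 7 h 0 min
Fri: 08:57–20:32 = 11 h 35 min − 60 min = 10 h 35 min → rounds to 10 h 30 min
Total credited: 33 h 0 min.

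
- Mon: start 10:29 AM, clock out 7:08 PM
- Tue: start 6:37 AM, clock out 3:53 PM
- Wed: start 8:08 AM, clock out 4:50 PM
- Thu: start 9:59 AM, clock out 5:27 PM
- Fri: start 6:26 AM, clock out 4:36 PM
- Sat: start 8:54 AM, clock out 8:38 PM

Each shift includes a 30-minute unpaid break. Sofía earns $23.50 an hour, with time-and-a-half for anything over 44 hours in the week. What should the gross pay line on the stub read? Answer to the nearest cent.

$1350.66

Mon: 10:29 AM–7:08 PM = 8 h 39 min; less 30 min break → 8 h 9 min
Tue: 6:37 AM–3:53 PM = 9 h 16 min; less 30 min break → 8 h 46 min
Wed: 8:08 AM–4:50 PM = 8 h 42 min; less 30 min break → 8 h 12 min
Thu: 9:59 AM–5:27 PM = 7 h 28 min; less 30 min break → 6 h 58 min
Fri: 6:26 AM–4:36 PM = 10 h 10 min; less 30 min break → 9 h 40 min
Sat: 8:54 AM–8:38 PM = 11 h 44 min; less 30 min break → 11 h 14 min
Total worked: 52 h 59 min = 3179 min.
Regular 44 h 0 min = 2640 min at $23.50/h; overtime 8 h 59 min = 539 min at $35.25/h.
Pay = (2640 × $23.50 + 539 × $35.25) ÷ 60 = $1350.66.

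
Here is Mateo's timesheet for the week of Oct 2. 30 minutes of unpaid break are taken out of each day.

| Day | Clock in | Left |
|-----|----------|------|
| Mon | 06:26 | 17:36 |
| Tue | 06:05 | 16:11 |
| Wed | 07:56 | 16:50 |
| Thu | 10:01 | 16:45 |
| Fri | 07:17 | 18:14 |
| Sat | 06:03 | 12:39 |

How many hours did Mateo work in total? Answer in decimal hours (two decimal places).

51.45 hours

Mon: 06:26–17:36 = 11 h 10 min; less 30 min break → 10 h 40 min
Tue: 06:05–16:11 = 10 h 6 min; less 30 min break → 9 h 36 min
Wed: 07:56–16:50 = 8 h 54 min; less 30 min break → 8 h 24 min
Thu: 10:01–16:45 = 6 h 44 min; less 30 min break → 6 h 14 min
Fri: 07:17–18:14 = 10 h 57 min; less 30 min break → 10 h 27 min
Sat: 06:03–12:39 = 6 h 36 min; less 30 min break → 6 h 6 min
Total: 10 h 40 min + 9 h 36 min + 8 h 24 min + 6 h 14 min + 10 h 27 min + 6 h 6 min = 51 h 27 min.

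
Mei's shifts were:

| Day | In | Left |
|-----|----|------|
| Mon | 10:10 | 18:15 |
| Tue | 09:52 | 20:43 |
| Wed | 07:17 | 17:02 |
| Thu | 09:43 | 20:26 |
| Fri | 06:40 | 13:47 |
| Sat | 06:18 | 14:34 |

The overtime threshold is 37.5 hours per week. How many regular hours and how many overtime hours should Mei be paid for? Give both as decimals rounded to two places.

Mon: 10:10–18:15 = 8 h 5 min
Tue: 09:52–20:43 = 10 h 51 min
Wed: 07:17–17:02 = 9 h 45 min
Thu: 09:43–20:26 = 10 h 43 min
Fri: 06:40–13:47 = 7 h 7 min
Sat: 06:18–14:34 = 8 h 16 min
Total worked: 54 h 47 min = 54.78 h.
Threshold 37.5 h → overtime 17 h 17 min, regular 37 h 30 min.

Regular 37.50 hours, overtime 17.28 hours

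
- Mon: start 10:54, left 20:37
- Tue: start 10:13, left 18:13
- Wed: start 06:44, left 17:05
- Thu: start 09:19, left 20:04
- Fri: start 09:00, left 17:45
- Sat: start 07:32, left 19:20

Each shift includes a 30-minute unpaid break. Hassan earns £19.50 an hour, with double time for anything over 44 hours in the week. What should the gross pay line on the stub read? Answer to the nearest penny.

£1340.30

Mon: 10:54–20:37 = 9 h 43 min; less 30 min break → 9 h 13 min
Tue: 10:13–18:13 = 8 h 0 min; less 30 min break → 7 h 30 min
Wed: 06:44–17:05 = 10 h 21 min; less 30 min break → 9 h 51 min
Thu: 09:19–20:04 = 10 h 45 min; less 30 min break → 10 h 15 min
Fri: 09:00–17:45 = 8 h 45 min; less 30 min break → 8 h 15 min
Sat: 07:32–19:20 = 11 h 48 min; less 30 min break → 11 h 18 min
Total worked: 56 h 22 min = 3382 min.
Regular 44 h 0 min = 2640 min at £19.50/h; overtime 12 h 22 min = 742 min at £39.00/h.
Pay = (2640 × £19.50 + 742 × £39.00) ÷ 60 = £1340.30.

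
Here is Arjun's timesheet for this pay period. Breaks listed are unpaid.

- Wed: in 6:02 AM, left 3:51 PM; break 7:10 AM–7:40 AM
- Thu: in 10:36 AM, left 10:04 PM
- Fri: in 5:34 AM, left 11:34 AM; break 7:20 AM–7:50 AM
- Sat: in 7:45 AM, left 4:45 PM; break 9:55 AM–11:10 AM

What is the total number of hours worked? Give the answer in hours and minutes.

Wed: 6:02 AM–3:51 PM = 9 h 49 min; less 30 min break → 9 h 19 min
Thu: 10:36 AM–10:04 PM = 11 h 28 min
Fri: 5:34 AM–11:34 AM = 6 h 0 min; less 30 min break → 5 h 30 min
Sat: 7:45 AM–4:45 PM = 9 h 0 min; less 75 min break → 7 h 45 min
Total: 9 h 19 min + 11 h 28 min + 5 h 30 min + 7 h 45 min = 34 h 2 min.

34 h 2 min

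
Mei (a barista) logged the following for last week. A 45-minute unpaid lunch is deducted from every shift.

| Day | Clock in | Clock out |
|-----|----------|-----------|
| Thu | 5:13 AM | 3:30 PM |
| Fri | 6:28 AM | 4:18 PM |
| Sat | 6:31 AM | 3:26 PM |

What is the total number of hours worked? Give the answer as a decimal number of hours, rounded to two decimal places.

Thu: 5:13 AM–3:30 PM = 10 h 17 min; less 45 min break → 9 h 32 min
Fri: 6:28 AM–4:18 PM = 9 h 50 min; less 45 min break → 9 h 5 min
Sat: 6:31 AM–3:26 PM = 8 h 55 min; less 45 min break → 8 h 10 min
Total: 9 h 32 min + 9 h 5 min + 8 h 10 min = 26 h 47 min.

26.78 hours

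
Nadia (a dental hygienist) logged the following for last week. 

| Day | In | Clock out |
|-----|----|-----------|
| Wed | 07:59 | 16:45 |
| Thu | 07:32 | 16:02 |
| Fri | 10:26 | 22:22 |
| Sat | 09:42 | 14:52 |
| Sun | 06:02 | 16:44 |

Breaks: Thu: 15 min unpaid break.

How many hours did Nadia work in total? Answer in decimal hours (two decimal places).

Wed: 07:59–16:45 = 8 h 46 min
Thu: 07:32–16:02 = 8 h 30 min; less 15 min break → 8 h 15 min
Fri: 10:26–22:22 = 11 h 56 min
Sat: 09:42–14:52 = 5 h 10 min
Sun: 06:02–16:44 = 10 h 42 min
Total: 8 h 46 min + 8 h 15 min + 11 h 56 min + 5 h 10 min + 10 h 42 min = 44 h 49 min.

44.82 hours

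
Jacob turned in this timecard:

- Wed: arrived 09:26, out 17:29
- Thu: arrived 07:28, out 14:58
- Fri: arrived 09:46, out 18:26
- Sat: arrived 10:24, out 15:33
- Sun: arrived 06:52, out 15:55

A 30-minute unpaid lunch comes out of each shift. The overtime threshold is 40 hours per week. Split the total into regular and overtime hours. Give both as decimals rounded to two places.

Regular 35.92 hours, overtime 0.00 hours

Wed: 09:26–17:29 = 8 h 3 min; less 30 min break → 7 h 33 min
Thu: 07:28–14:58 = 7 h 30 min; less 30 min break → 7 h 0 min
Fri: 09:46–18:26 = 8 h 40 min; less 30 min break → 8 h 10 min
Sat: 10:24–15:33 = 5 h 9 min; less 30 min break → 4 h 39 min
Sun: 06:52–15:55 = 9 h 3 min; less 30 min break → 8 h 33 min
Total worked: 35 h 55 min = 35.92 h.
Threshold 40 h → overtime 0 h 0 min, regular 35 h 55 min.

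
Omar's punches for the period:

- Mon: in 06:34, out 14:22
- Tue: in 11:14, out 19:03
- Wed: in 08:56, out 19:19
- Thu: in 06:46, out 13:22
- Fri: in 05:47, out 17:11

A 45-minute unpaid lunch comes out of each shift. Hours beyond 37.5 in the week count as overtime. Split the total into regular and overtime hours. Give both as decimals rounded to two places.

Mon: 06:34–14:22 = 7 h 48 min; less 45 min break → 7 h 3 min
Tue: 11:14–19:03 = 7 h 49 min; less 45 min break → 7 h 4 min
Wed: 08:56–19:19 = 10 h 23 min; less 45 min break → 9 h 38 min
Thu: 06:46–13:22 = 6 h 36 min; less 45 min break → 5 h 51 min
Fri: 05:47–17:11 = 11 h 24 min; less 45 min break → 10 h 39 min
Total worked: 40 h 15 min = 40.25 h.
Threshold 37.5 h → overtime 2 h 45 min, regular 37 h 30 min.

Regular 37.50 hours, overtime 2.75 hours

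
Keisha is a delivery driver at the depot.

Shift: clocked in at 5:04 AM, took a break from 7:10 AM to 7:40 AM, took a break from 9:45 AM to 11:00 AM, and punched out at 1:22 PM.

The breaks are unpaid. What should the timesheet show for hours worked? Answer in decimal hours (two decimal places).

6.55 hours

Shift: 5:04 AM–1:22 PM = 8 h 18 min; less 105 min break → 6 h 33 min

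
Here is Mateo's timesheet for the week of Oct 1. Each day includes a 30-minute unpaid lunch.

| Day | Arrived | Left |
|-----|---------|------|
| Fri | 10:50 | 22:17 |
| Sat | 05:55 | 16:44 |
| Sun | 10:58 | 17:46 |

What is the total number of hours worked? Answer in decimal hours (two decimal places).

Fri: 10:50–22:17 = 11 h 27 min; less 30 min break → 10 h 57 min
Sat: 05:55–16:44 = 10 h 49 min; less 30 min break → 10 h 19 min
Sun: 10:58–17:46 = 6 h 48 min; less 30 min break → 6 h 18 min
Total: 10 h 57 min + 10 h 19 min + 6 h 18 min = 27 h 34 min.

27.57 hours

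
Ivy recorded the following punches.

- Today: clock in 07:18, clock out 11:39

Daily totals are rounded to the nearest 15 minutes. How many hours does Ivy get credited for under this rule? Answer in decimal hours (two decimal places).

Today: 07:18–11:39 = 4 h 21 min → rounds to 4 h 15 min

4.25 hours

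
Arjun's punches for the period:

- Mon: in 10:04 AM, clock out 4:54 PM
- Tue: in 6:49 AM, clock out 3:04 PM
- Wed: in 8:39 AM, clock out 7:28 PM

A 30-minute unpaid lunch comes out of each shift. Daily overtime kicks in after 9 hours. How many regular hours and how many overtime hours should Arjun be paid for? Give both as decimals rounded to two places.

Regular 23.08 hours, overtime 1.32 hours

Mon: 10:04 AM–4:54 PM = 6 h 50 min; less 30 min break → 6 h 20 min
Tue: 6:49 AM–3:04 PM = 8 h 15 min; less 30 min break → 7 h 45 min
Wed: 8:39 AM–7:28 PM = 10 h 49 min; less 30 min break → 10 h 19 min
Mon reg 6 h 20 min / OT 0 h 0 min; Tue reg 7 h 45 min / OT 0 h 0 min; Wed reg 9 h 0 min / OT 1 h 19 min.
Totals: regular 23 h 5 min, overtime 1 h 19 min.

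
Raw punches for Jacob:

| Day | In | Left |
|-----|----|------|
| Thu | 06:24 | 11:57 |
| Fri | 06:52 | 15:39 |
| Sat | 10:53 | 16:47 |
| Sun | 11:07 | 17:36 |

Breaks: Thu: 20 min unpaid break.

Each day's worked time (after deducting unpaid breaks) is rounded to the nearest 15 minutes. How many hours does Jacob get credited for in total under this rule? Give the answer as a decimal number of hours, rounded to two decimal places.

Thu: 06:24–11:57 = 5 h 33 min − 20 min = 5 h 13 min → rounds to 5 h 15 min
Fri: 06:52–15:39 = 8 h 47 min → rounds to 8 h 45 min
Sat: 10:53–16:47 = 5 h 54 min → rounds to 6 h 0 min
Sun: 11:07–17:36 = 6 h 29 min → rounds to 6 h 30 min
Total credited: 26 h 30 min.

26.50 hours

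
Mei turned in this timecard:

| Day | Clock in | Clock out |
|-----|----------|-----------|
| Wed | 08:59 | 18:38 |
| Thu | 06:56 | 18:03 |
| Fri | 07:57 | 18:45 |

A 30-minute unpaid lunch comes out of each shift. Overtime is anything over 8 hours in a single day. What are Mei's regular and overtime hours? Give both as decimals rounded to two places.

Wed: 08:59–18:38 = 9 h 39 min; less 30 min break → 9 h 9 min
Thu: 06:56–18:03 = 11 h 7 min; less 30 min break → 10 h 37 min
Fri: 07:57–18:45 = 10 h 48 min; less 30 min break → 10 h 18 min
Wed reg 8 h 0 min / OT 1 h 9 min; Thu reg 8 h 0 min / OT 2 h 37 min; Fri reg 8 h 0 min / OT 2 h 18 min.
Totals: regular 24 h 0 min, overtime 6 h 4 min.

Regular 24.00 hours, overtime 6.07 hours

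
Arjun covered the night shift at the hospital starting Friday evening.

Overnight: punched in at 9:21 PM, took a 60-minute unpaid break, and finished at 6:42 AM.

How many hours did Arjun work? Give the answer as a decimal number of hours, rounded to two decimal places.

8.35 hours

Overnight: 9:21 PM → midnight = 2 h 39 min; midnight → 6:42 AM = 6 h 42 min; span 9 h 21 min; less 60 min break → 8 h 21 min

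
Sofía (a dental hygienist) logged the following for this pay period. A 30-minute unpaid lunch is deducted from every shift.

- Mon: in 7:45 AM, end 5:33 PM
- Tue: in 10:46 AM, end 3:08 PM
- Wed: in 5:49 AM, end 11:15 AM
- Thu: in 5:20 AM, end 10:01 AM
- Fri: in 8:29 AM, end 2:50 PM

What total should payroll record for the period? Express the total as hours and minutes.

28 h 8 min

Mon: 7:45 AM–5:33 PM = 9 h 48 min; less 30 min break → 9 h 18 min
Tue: 10:46 AM–3:08 PM = 4 h 22 min; less 30 min break → 3 h 52 min
Wed: 5:49 AM–11:15 AM = 5 h 26 min; less 30 min break → 4 h 56 min
Thu: 5:20 AM–10:01 AM = 4 h 41 min; less 30 min break → 4 h 11 min
Fri: 8:29 AM–2:50 PM = 6 h 21 min; less 30 min break → 5 h 51 min
Total: 9 h 18 min + 3 h 52 min + 4 h 56 min + 4 h 11 min + 5 h 51 min = 28 h 8 min.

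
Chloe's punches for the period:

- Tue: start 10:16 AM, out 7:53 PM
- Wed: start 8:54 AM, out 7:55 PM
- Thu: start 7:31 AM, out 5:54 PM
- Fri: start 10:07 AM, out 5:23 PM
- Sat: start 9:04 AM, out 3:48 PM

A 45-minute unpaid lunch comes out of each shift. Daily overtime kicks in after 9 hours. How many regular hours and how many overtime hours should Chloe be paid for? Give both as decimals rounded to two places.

Tue: 10:16 AM–7:53 PM = 9 h 37 min; less 45 min break → 8 h 52 min
Wed: 8:54 AM–7:55 PM = 11 h 1 min; less 45 min break → 10 h 16 min
Thu: 7:31 AM–5:54 PM = 10 h 23 min; less 45 min break → 9 h 38 min
Fri: 10:07 AM–5:23 PM = 7 h 16 min; less 45 min break → 6 h 31 min
Sat: 9:04 AM–3:48 PM = 6 h 44 min; less 45 min break → 5 h 59 min
Tue reg 8 h 52 min / OT 0 h 0 min; Wed reg 9 h 0 min / OT 1 h 16 min; Thu reg 9 h 0 min / OT 0 h 38 min; Fri reg 6 h 31 min / OT 0 h 0 min; Sat reg 5 h 59 min / OT 0 h 0 min.
Totals: regular 39 h 22 min, overtime 1 h 54 min.

Regular 39.37 hours, overtime 1.90 hours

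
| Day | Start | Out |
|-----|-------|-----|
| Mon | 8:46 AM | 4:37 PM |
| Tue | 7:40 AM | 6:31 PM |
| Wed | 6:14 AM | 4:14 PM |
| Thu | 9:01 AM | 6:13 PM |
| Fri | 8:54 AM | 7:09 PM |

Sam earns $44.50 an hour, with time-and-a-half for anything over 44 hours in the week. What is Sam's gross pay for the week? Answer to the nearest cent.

$2235.01

Mon: 8:46 AM–4:37 PM = 7 h 51 min
Tue: 7:40 AM–6:31 PM = 10 h 51 min
Wed: 6:14 AM–4:14 PM = 10 h 0 min
Thu: 9:01 AM–6:13 PM = 9 h 12 min
Fri: 8:54 AM–7:09 PM = 10 h 15 min
Total worked: 48 h 9 min = 2889 min.
Regular 44 h 0 min = 2640 min at $44.50/h; overtime 4 h 9 min = 249 min at $66.75/h.
Pay = (2640 × $44.50 + 249 × $66.75) ÷ 60 = $2235.01.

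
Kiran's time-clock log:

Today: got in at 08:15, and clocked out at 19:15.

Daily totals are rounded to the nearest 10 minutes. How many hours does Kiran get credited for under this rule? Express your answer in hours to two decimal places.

11.00 hours

Today: 08:15–19:15 = 11 h 0 min → rounds to 11 h 0 min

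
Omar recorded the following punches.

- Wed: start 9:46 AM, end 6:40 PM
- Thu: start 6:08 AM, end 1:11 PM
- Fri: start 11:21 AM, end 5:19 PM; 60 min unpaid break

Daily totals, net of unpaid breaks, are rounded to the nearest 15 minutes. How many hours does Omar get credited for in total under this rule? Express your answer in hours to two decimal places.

Wed: 9:46 AM–6:40 PM = 8 h 54 min → rounds to 9 h 0 min
Thu: 6:08 AM–1:11 PM = 7 h 3 min → rounds to 7 h 0 min
Fri: 11:21 AM–5:19 PM = 5 h 58 min − 60 min = 4 h 58 min → rounds to 5 h 0 min
Total credited: 21 h 0 min.

21.00 hours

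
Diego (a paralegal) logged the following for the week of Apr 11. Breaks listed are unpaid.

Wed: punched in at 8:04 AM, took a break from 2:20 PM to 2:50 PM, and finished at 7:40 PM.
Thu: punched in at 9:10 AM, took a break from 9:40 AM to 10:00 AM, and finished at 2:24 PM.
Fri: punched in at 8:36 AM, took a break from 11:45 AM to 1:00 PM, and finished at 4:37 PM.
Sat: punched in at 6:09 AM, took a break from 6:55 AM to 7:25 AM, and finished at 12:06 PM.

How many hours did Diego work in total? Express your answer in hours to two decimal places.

28.22 hours

Wed: 8:04 AM–7:40 PM = 11 h 36 min; less 30 min break → 11 h 6 min
Thu: 9:10 AM–2:24 PM = 5 h 14 min; less 20 min break → 4 h 54 min
Fri: 8:36 AM–4:37 PM = 8 h 1 min; less 75 min break → 6 h 46 min
Sat: 6:09 AM–12:06 PM = 5 h 57 min; less 30 min break → 5 h 27 min
Total: 11 h 6 min + 4 h 54 min + 6 h 46 min + 5 h 27 min = 28 h 13 min.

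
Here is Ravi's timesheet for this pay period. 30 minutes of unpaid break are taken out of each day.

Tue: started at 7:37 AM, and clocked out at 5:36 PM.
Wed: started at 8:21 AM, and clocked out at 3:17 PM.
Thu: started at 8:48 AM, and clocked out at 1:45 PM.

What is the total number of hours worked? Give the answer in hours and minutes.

20 h 22 min

Tue: 7:37 AM–5:36 PM = 9 h 59 min; less 30 min break → 9 h 29 min
Wed: 8:21 AM–3:17 PM = 6 h 56 min; less 30 min break → 6 h 26 min
Thu: 8:48 AM–1:45 PM = 4 h 57 min; less 30 min break → 4 h 27 min
Total: 9 h 29 min + 6 h 26 min + 4 h 27 min = 20 h 22 min.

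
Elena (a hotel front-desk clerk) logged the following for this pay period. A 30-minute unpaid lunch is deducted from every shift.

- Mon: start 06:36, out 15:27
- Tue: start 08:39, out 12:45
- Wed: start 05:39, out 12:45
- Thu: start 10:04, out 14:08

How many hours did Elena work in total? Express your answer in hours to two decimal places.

Mon: 06:36–15:27 = 8 h 51 min; less 30 min break → 8 h 21 min
Tue: 08:39–12:45 = 4 h 6 min; less 30 min break → 3 h 36 min
Wed: 05:39–12:45 = 7 h 6 min; less 30 min break → 6 h 36 min
Thu: 10:04–14:08 = 4 h 4 min; less 30 min break → 3 h 34 min
Total: 8 h 21 min + 3 h 36 min + 6 h 36 min + 3 h 34 min = 22 h 7 min.

22.12 hours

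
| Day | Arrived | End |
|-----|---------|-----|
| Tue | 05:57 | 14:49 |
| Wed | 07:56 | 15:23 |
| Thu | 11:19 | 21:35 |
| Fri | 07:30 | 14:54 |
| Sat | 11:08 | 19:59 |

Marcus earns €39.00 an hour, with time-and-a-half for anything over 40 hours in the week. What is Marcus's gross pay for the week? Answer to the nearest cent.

Tue: 05:57–14:49 = 8 h 52 min
Wed: 07:56–15:23 = 7 h 27 min
Thu: 11:19–21:35 = 10 h 16 min
Fri: 07:30–14:54 = 7 h 24 min
Sat: 11:08–19:59 = 8 h 51 min
Total worked: 42 h 50 min = 2570 min.
Regular 40 h 0 min = 2400 min at €39.00/h; overtime 2 h 50 min = 170 min at €58.50/h.
Pay = (2400 × €39.00 + 170 × €58.50) ÷ 60 = €1725.75.

€1725.75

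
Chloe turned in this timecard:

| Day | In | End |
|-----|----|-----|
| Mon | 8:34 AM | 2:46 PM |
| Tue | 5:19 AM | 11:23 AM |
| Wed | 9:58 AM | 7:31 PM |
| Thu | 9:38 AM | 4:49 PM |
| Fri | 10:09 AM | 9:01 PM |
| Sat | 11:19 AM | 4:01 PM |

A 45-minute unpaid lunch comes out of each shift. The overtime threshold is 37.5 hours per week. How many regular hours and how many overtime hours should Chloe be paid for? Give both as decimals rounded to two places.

Mon: 8:34 AM–2:46 PM = 6 h 12 min; less 45 min break → 5 h 27 min
Tue: 5:19 AM–11:23 AM = 6 h 4 min; less 45 min break → 5 h 19 min
Wed: 9:58 AM–7:31 PM = 9 h 33 min; less 45 min break → 8 h 48 min
Thu: 9:38 AM–4:49 PM = 7 h 11 min; less 45 min break → 6 h 26 min
Fri: 10:09 AM–9:01 PM = 10 h 52 min; less 45 min break → 10 h 7 min
Sat: 11:19 AM–4:01 PM = 4 h 42 min; less 45 min break → 3 h 57 min
Total worked: 40 h 4 min = 40.07 h.
Threshold 37.5 h → overtime 2 h 34 min, regular 37 h 30 min.

Regular 37.50 hours, overtime 2.57 hours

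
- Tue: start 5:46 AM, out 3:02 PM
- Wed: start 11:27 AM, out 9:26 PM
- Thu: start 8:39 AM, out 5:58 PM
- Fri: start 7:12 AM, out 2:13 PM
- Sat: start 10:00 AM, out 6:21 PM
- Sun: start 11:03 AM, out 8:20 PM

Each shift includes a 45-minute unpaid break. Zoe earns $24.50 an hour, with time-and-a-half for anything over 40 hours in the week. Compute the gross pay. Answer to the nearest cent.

$1300.34

Tue: 5:46 AM–3:02 PM = 9 h 16 min; less 45 min break → 8 h 31 min
Wed: 11:27 AM–9:26 PM = 9 h 59 min; less 45 min break → 9 h 14 min
Thu: 8:39 AM–5:58 PM = 9 h 19 min; less 45 min break → 8 h 34 min
Fri: 7:12 AM–2:13 PM = 7 h 1 min; less 45 min break → 6 h 16 min
Sat: 10:00 AM–6:21 PM = 8 h 21 min; less 45 min break → 7 h 36 min
Sun: 11:03 AM–8:20 PM = 9 h 17 min; less 45 min break → 8 h 32 min
Total worked: 48 h 43 min = 2923 min.
Regular 40 h 0 min = 2400 min at $24.50/h; overtime 8 h 43 min = 523 min at $36.75/h.
Pay = (2400 × $24.50 + 523 × $36.75) ÷ 60 = $1300.34.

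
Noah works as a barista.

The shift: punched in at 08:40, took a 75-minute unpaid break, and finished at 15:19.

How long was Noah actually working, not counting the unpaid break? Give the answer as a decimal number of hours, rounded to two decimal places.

5.40 hours

The shift: 08:40–15:19 = 6 h 39 min; less 75 min break → 5 h 24 min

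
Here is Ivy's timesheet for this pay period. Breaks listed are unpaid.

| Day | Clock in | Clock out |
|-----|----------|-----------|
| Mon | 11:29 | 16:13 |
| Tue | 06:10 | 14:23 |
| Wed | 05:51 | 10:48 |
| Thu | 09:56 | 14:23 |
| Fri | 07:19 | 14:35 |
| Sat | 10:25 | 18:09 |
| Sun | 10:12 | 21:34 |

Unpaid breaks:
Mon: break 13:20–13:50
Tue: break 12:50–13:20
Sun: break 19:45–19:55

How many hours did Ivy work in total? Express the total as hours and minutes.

47 h 33 min

Mon: 11:29–16:13 = 4 h 44 min; less 30 min break → 4 h 14 min
Tue: 06:10–14:23 = 8 h 13 min; less 30 min break → 7 h 43 min
Wed: 05:51–10:48 = 4 h 57 min
Thu: 09:56–14:23 = 4 h 27 min
Fri: 07:19–14:35 = 7 h 16 min
Sat: 10:25–18:09 = 7 h 44 min
Sun: 10:12–21:34 = 11 h 22 min; less 10 min break → 11 h 12 min
Total: 4 h 14 min + 7 h 43 min + 4 h 57 min + 4 h 27 min + 7 h 16 min + 7 h 44 min + 11 h 12 min = 47 h 33 min.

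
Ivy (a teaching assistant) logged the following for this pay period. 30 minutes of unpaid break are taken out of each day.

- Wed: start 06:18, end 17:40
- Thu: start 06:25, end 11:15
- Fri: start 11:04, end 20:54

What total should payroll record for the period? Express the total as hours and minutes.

Wed: 06:18–17:40 = 11 h 22 min; less 30 min break → 10 h 52 min
Thu: 06:25–11:15 = 4 h 50 min; less 30 min break → 4 h 20 min
Fri: 11:04–20:54 = 9 h 50 min; less 30 min break → 9 h 20 min
Total: 10 h 52 min + 4 h 20 min + 9 h 20 min = 24 h 32 min.

24 h 32 min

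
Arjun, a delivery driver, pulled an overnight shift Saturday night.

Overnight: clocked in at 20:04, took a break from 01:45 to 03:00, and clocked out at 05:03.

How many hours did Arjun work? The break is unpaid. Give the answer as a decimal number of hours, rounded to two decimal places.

Overnight: 20:04 → midnight = 3 h 56 min; midnight → 05:03 = 5 h 3 min; span 8 h 59 min; less 75 min break → 7 h 44 min

7.73 hours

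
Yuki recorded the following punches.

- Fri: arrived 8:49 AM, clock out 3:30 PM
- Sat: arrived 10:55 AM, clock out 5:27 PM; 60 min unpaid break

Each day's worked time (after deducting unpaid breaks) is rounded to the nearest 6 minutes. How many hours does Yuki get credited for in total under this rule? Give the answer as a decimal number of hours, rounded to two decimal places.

Fri: 8:49 AM–3:30 PM = 6 h 41 min → rounds to 6 h 42 min
Sat: 10:55 AM–5:27 PM = 6 h 32 min − 60 min = 5 h 32 min → rounds to 5 h 30 min
Total credited: 12 h 12 min.

12.20 hours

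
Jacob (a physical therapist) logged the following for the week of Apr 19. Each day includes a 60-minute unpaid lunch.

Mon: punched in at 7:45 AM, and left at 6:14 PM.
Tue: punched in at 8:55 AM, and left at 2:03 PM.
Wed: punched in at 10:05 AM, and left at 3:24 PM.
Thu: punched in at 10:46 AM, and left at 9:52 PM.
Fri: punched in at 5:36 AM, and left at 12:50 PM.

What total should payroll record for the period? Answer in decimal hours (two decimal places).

34.27 hours

Mon: 7:45 AM–6:14 PM = 10 h 29 min; less 60 min break → 9 h 29 min
Tue: 8:55 AM–2:03 PM = 5 h 8 min; less 60 min break → 4 h 8 min
Wed: 10:05 AM–3:24 PM = 5 h 19 min; less 60 min break → 4 h 19 min
Thu: 10:46 AM–9:52 PM = 11 h 6 min; less 60 min break → 10 h 6 min
Fri: 5:36 AM–12:50 PM = 7 h 14 min; less 60 min break → 6 h 14 min
Total: 9 h 29 min + 4 h 8 min + 4 h 19 min + 10 h 6 min + 6 h 14 min = 34 h 16 min.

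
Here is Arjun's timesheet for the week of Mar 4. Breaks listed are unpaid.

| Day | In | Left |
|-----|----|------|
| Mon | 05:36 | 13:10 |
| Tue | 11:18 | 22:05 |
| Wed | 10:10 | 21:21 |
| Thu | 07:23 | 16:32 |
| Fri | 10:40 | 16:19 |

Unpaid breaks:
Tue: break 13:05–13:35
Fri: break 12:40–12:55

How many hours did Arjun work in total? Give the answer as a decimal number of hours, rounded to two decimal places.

43.58 hours

Mon: 05:36–13:10 = 7 h 34 min
Tue: 11:18–22:05 = 10 h 47 min; less 30 min break → 10 h 17 min
Wed: 10:10–21:21 = 11 h 11 min
Thu: 07:23–16:32 = 9 h 9 min
Fri: 10:40–16:19 = 5 h 39 min; less 15 min break → 5 h 24 min
Total: 7 h 34 min + 10 h 17 min + 11 h 11 min + 9 h 9 min + 5 h 24 min = 43 h 35 min.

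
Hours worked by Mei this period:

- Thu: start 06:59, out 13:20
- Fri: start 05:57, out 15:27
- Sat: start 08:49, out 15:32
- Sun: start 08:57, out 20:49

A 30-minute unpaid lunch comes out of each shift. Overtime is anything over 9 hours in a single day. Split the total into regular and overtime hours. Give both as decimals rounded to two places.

Thu: 06:59–13:20 = 6 h 21 min; less 30 min break → 5 h 51 min
Fri: 05:57–15:27 = 9 h 30 min; less 30 min break → 9 h 0 min
Sat: 08:49–15:32 = 6 h 43 min; less 30 min break → 6 h 13 min
Sun: 08:57–20:49 = 11 h 52 min; less 30 min break → 11 h 22 min
Thu reg 5 h 51 min / OT 0 h 0 min; Fri reg 9 h 0 min / OT 0 h 0 min; Sat reg 6 h 13 min / OT 0 h 0 min; Sun reg 9 h 0 min / OT 2 h 22 min.
Totals: regular 30 h 4 min, overtime 2 h 22 min.

Regular 30.07 hours, overtime 2.37 hours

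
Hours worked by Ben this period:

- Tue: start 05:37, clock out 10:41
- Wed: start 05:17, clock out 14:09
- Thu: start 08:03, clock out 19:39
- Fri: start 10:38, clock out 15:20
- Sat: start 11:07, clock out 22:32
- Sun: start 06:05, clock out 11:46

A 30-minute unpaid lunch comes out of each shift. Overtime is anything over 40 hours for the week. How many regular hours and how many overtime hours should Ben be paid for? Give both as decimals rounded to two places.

Regular 40.00 hours, overtime 4.33 hours

Tue: 05:37–10:41 = 5 h 4 min; less 30 min break → 4 h 34 min
Wed: 05:17–14:09 = 8 h 52 min; less 30 min break → 8 h 22 min
Thu: 08:03–19:39 = 11 h 36 min; less 30 min break → 11 h 6 min
Fri: 10:38–15:20 = 4 h 42 min; less 30 min break → 4 h 12 min
Sat: 11:07–22:32 = 11 h 25 min; less 30 min break → 10 h 55 min
Sun: 06:05–11:46 = 5 h 41 min; less 30 min break → 5 h 11 min
Total worked: 44 h 20 min = 44.33 h.
Threshold 40 h → overtime 4 h 20 min, regular 40 h 0 min.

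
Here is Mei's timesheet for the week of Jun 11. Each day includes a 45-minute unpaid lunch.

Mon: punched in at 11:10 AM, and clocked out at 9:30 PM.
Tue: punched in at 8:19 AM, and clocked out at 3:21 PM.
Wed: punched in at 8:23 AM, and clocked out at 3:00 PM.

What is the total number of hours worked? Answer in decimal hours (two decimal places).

21.73 hours

Mon: 11:10 AM–9:30 PM = 10 h 20 min; less 45 min break → 9 h 35 min
Tue: 8:19 AM–3:21 PM = 7 h 2 min; less 45 min break → 6 h 17 min
Wed: 8:23 AM–3:00 PM = 6 h 37 min; less 45 min break → 5 h 52 min
Total: 9 h 35 min + 6 h 17 min + 5 h 52 min = 21 h 44 min.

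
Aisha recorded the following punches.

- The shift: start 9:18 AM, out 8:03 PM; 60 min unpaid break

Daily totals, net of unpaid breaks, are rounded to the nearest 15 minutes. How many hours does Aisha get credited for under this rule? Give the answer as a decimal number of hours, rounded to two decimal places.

The shift: 9:18 AM–8:03 PM = 10 h 45 min − 60 min = 9 h 45 min → rounds to 9 h 45 min

9.75 hours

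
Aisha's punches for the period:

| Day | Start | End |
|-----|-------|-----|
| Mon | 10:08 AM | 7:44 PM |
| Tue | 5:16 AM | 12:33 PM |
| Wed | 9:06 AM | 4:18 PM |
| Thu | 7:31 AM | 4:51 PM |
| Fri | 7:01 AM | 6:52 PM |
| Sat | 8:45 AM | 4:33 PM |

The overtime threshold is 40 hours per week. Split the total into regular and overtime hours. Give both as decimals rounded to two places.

Regular 40.00 hours, overtime 13.07 hours

Mon: 10:08 AM–7:44 PM = 9 h 36 min
Tue: 5:16 AM–12:33 PM = 7 h 17 min
Wed: 9:06 AM–4:18 PM = 7 h 12 min
Thu: 7:31 AM–4:51 PM = 9 h 20 min
Fri: 7:01 AM–6:52 PM = 11 h 51 min
Sat: 8:45 AM–4:33 PM = 7 h 48 min
Total worked: 53 h 4 min = 53.07 h.
Threshold 40 h → overtime 13 h 4 min, regular 40 h 0 min.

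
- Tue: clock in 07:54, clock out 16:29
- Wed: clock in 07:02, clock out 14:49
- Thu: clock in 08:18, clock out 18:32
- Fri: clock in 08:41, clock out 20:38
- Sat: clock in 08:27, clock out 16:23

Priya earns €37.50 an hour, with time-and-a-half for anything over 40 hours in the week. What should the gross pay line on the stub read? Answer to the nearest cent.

Tue: 07:54–16:29 = 8 h 35 min
Wed: 07:02–14:49 = 7 h 47 min
Thu: 08:18–18:32 = 10 h 14 min
Fri: 08:41–20:38 = 11 h 57 min
Sat: 08:27–16:23 = 7 h 56 min
Total worked: 46 h 29 min = 2789 min.
Regular 40 h 0 min = 2400 min at €37.50/h; overtime 6 h 29 min = 389 min at €56.25/h.
Pay = (2400 × €37.50 + 389 × €56.25) ÷ 60 = €1864.69.

€1864.69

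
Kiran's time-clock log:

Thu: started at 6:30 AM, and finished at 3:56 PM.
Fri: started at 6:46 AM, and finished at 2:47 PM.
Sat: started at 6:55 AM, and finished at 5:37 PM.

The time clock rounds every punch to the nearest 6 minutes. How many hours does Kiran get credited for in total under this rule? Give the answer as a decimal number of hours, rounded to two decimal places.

28.10 hours

Thu: in 6:30 AM→6:30 AM, out 3:56 PM→3:54 PM; 9 h 24 min
Fri: in 6:46 AM→6:48 AM, out 2:47 PM→2:48 PM; 8 h 0 min
Sat: in 6:55 AM→6:54 AM, out 5:37 PM→5:36 PM; 10 h 42 min
Total credited: 28 h 6 min.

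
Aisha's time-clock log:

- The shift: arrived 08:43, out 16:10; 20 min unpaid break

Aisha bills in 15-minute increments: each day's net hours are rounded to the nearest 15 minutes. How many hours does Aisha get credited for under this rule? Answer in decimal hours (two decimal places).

The shift: 08:43–16:10 = 7 h 27 min − 20 min = 7 h 7 min → rounds to 7 h 0 min

7.00 hours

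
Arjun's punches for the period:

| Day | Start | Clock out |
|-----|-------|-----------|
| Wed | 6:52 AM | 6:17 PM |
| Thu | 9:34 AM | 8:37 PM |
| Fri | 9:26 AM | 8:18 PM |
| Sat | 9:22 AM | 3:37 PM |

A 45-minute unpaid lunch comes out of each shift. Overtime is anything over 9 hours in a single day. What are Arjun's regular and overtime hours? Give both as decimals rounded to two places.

Wed: 6:52 AM–6:17 PM = 11 h 25 min; less 45 min break → 10 h 40 min
Thu: 9:34 AM–8:37 PM = 11 h 3 min; less 45 min break → 10 h 18 min
Fri: 9:26 AM–8:18 PM = 10 h 52 min; less 45 min break → 10 h 7 min
Sat: 9:22 AM–3:37 PM = 6 h 15 min; less 45 min break → 5 h 30 min
Wed reg 9 h 0 min / OT 1 h 40 min; Thu reg 9 h 0 min / OT 1 h 18 min; Fri reg 9 h 0 min / OT 1 h 7 min; Sat reg 5 h 30 min / OT 0 h 0 min.
Totals: regular 32 h 30 min, overtime 4 h 5 min.

Regular 32.50 hours, overtime 4.08 hours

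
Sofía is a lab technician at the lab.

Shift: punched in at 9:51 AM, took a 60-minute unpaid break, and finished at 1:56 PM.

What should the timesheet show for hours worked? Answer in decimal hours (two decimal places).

Shift: 9:51 AM–1:56 PM = 4 h 5 min; less 60 min break → 3 h 5 min

3.08 hours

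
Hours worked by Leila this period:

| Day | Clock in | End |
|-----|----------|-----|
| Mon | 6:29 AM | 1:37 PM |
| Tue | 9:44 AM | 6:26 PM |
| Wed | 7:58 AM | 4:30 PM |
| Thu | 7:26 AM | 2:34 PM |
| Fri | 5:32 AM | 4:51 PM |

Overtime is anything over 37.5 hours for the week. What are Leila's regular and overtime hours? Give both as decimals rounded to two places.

Mon: 6:29 AM–1:37 PM = 7 h 8 min
Tue: 9:44 AM–6:26 PM = 8 h 42 min
Wed: 7:58 AM–4:30 PM = 8 h 32 min
Thu: 7:26 AM–2:34 PM = 7 h 8 min
Fri: 5:32 AM–4:51 PM = 11 h 19 min
Total worked: 42 h 49 min = 42.82 h.
Threshold 37.5 h → overtime 5 h 19 min, regular 37 h 30 min.

Regular 37.50 hours, overtime 5.32 hours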